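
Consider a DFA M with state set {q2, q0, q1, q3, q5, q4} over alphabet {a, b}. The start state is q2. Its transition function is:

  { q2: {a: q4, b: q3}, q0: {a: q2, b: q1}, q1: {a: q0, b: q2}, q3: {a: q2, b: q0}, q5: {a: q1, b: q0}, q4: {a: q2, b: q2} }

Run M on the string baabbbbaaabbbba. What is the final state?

q2 → q3 → q2 → q4 → q2 → q3 → q0 → q1 → q0 → q2 → q4 → q2 → q3 → q0 → q1 → q0

q0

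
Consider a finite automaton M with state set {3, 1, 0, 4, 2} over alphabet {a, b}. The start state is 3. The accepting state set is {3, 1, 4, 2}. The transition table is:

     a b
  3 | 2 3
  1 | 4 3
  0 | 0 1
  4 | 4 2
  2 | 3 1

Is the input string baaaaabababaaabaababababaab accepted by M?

Yes

start at 3
read 'b': 3 → 3
read 'a': 3 → 2
read 'a': 2 → 3
read 'a': 3 → 2
read 'a': 2 → 3
read 'a': 3 → 2
read 'b': 2 → 1
read 'a': 1 → 4
read 'b': 4 → 2
read 'a': 2 → 3
read 'b': 3 → 3
read 'a': 3 → 2
read 'a': 2 → 3
read 'a': 3 → 2
read 'b': 2 → 1
read 'a': 1 → 4
read 'a': 4 → 4
read 'b': 4 → 2
read 'a': 2 → 3
read 'b': 3 → 3
read 'a': 3 → 2
read 'b': 2 → 1
read 'a': 1 → 4
read 'b': 4 → 2
read 'a': 2 → 3
read 'a': 3 → 2
read 'b': 2 → 1
End state 1 is accepting.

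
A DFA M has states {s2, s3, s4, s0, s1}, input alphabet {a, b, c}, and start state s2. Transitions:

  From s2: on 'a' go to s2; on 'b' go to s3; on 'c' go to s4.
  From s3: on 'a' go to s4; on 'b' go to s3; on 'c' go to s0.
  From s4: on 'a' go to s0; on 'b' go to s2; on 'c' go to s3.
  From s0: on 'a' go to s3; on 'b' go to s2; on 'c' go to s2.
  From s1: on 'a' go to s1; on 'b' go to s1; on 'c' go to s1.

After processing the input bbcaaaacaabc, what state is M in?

s4

s2 → s3 → s3 → s0 → s3 → s4 → s0 → s3 → s0 → s3 → s4 → s2 → s4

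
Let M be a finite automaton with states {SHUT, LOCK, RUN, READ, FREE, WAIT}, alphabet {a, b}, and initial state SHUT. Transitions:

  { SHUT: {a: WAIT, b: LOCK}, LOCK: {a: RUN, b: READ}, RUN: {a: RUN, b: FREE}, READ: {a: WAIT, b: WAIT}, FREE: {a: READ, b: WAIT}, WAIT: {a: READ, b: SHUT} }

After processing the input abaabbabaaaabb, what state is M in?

SHUT

SHUT → WAIT → SHUT → WAIT → READ → WAIT → SHUT → WAIT → SHUT → WAIT → READ → WAIT → READ → WAIT → SHUT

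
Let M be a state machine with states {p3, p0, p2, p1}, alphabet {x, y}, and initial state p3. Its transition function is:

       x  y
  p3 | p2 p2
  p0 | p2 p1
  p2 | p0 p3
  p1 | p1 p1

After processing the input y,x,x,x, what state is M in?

Trace: p3 -y-> p2 -x-> p0 -x-> p2 -x-> p0

p0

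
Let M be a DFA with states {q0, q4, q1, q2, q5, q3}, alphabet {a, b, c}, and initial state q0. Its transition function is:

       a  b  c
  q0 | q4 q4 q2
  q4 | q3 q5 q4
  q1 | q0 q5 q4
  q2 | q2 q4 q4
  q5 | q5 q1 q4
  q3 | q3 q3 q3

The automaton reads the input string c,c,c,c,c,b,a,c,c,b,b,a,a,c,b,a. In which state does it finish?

start at q0
read 'c': q0 → q2
read 'c': q2 → q4
read 'c': q4 → q4
read 'c': q4 → q4
read 'c': q4 → q4
read 'b': q4 → q5
read 'a': q5 → q5
read 'c': q5 → q4
read 'c': q4 → q4
read 'b': q4 → q5
read 'b': q5 → q1
read 'a': q1 → q0
read 'a': q0 → q4
read 'c': q4 → q4
read 'b': q4 → q5
read 'a': q5 → q5

q5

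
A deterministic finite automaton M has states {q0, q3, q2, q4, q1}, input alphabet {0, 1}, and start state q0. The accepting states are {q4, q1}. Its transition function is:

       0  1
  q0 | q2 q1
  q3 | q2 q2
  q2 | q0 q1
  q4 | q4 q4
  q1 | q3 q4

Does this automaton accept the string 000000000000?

start at q0
read '0': q0 → q2
read '0': q2 → q0
read '0': q0 → q2
read '0': q2 → q0
read '0': q0 → q2
read '0': q2 → q0
read '0': q0 → q2
read '0': q2 → q0
read '0': q0 → q2
read '0': q2 → q0
read '0': q0 → q2
read '0': q2 → q0
End state q0 is not accepting.

No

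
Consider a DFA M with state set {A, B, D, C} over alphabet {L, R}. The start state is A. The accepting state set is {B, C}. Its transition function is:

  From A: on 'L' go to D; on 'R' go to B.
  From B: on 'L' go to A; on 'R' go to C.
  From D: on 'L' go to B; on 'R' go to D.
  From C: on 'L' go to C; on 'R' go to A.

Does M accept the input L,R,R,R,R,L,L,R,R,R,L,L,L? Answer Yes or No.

No

A → D → D → D → D → D → B → A → B → C → A → D → B → A
End state A is not accepting.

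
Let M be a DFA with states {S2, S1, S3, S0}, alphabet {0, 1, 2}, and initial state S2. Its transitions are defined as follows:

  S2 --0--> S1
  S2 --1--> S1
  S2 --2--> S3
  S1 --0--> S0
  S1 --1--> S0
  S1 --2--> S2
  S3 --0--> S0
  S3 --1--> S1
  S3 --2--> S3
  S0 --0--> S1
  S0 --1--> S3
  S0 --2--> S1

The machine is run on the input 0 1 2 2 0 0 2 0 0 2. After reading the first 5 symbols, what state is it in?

S2 → S1 → S0 → S1 → S2 → S1
After 5 symbols: S1.

S1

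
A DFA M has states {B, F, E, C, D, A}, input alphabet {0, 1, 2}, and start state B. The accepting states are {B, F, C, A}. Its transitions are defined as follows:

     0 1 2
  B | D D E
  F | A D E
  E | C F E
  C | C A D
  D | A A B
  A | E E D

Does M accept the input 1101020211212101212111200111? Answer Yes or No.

start at B
read '1': B → D
read '1': D → A
read '0': A → E
read '1': E → F
read '0': F → A
read '2': A → D
read '0': D → A
read '2': A → D
read '1': D → A
read '1': A → E
read '2': E → E
read '1': E → F
read '2': F → E
read '1': E → F
read '0': F → A
read '1': A → E
read '2': E → E
read '1': E → F
read '2': F → E
read '1': E → F
read '1': F → D
read '1': D → A
read '2': A → D
read '0': D → A
read '0': A → E
read '1': E → F
read '1': F → D
read '1': D → A
End state A is accepting.

Yes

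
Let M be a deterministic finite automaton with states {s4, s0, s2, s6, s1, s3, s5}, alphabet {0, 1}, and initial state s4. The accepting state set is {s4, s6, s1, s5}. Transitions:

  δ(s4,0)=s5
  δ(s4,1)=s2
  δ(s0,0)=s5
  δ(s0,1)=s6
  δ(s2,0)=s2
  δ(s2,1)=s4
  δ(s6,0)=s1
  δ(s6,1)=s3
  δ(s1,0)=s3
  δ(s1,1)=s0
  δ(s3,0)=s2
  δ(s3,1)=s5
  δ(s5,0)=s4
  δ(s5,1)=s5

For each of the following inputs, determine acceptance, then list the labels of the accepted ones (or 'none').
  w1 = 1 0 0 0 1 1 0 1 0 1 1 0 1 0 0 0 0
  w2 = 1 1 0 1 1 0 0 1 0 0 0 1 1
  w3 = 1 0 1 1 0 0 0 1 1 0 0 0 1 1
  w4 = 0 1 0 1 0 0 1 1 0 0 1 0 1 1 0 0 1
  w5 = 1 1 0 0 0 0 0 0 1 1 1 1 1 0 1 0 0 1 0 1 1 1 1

w1:
  start at s4
  read '1': s4 → s2
  read '0': s2 → s2
  read '0': s2 → s2
  read '0': s2 → s2
  read '1': s2 → s4
  read '1': s4 → s2
  read '0': s2 → s2
  read '1': s2 → s4
  read '0': s4 → s5
  read '1': s5 → s5
  read '1': s5 → s5
  read '0': s5 → s4
  read '1': s4 → s2
  read '0': s2 → s2
  read '0': s2 → s2
  read '0': s2 → s2
  read '0': s2 → s2
  end s2, rejected
w2:
  start at s4
  read '1': s4 → s2
  read '1': s2 → s4
  read '0': s4 → s5
  read '1': s5 → s5
  read '1': s5 → s5
  read '0': s5 → s4
  read '0': s4 → s5
  read '1': s5 → s5
  read '0': s5 → s4
  read '0': s4 → s5
  read '0': s5 → s4
  read '1': s4 → s2
  read '1': s2 → s4
  end s4, accepted
w3:
  start at s4
  read '1': s4 → s2
  read '0': s2 → s2
  read '1': s2 → s4
  read '1': s4 → s2
  read '0': s2 → s2
  read '0': s2 → s2
  read '0': s2 → s2
  read '1': s2 → s4
  read '1': s4 → s2
  read '0': s2 → s2
  read '0': s2 → s2
  read '0': s2 → s2
  read '1': s2 → s4
  read '1': s4 → s2
  end s2, rejected
w4:
  start at s4
  read '0': s4 → s5
  read '1': s5 → s5
  read '0': s5 → s4
  read '1': s4 → s2
  read '0': s2 → s2
  read '0': s2 → s2
  read '1': s2 → s4
  read '1': s4 → s2
  read '0': s2 → s2
  read '0': s2 → s2
  read '1': s2 → s4
  read '0': s4 → s5
  read '1': s5 → s5
  read '1': s5 → s5
  read '0': s5 → s4
  read '0': s4 → s5
  read '1': s5 → s5
  end s5, accepted
w5:
  start at s4
  read '1': s4 → s2
  read '1': s2 → s4
  read '0': s4 → s5
  read '0': s5 → s4
  read '0': s4 → s5
  read '0': s5 → s4
  read '0': s4 → s5
  read '0': s5 → s4
  read '1': s4 → s2
  read '1': s2 → s4
  read '1': s4 → s2
  read '1': s2 → s4
  read '1': s4 → s2
  read '0': s2 → s2
  read '1': s2 → s4
  read '0': s4 → s5
  read '0': s5 → s4
  read '1': s4 → s2
  read '0': s2 → s2
  read '1': s2 → s4
  read '1': s4 → s2
  read '1': s2 → s4
  read '1': s4 → s2
  end s2, rejected

w2, w4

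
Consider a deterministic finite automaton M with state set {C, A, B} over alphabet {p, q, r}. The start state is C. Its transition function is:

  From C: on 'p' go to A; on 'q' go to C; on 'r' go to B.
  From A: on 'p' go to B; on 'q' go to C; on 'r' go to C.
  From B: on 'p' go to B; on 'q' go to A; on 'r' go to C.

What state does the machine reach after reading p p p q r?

C → A → B → B → A → C

C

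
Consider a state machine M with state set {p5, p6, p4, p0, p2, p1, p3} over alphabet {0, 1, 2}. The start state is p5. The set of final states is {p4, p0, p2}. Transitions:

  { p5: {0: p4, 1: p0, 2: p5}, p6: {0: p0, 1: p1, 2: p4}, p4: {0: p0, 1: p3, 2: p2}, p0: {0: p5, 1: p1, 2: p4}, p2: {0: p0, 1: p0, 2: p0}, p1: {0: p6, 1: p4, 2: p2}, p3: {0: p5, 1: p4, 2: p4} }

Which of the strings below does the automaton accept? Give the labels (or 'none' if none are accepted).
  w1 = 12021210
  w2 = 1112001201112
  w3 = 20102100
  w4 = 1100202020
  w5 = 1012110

w2, w3, w4, w5

w1: Trace: p5 -1-> p0 -2-> p4 -0-> p0 -2-> p4 -1-> p3 -2-> p4 -1-> p3 -0-> p5  → end p5, rejected
w2: Trace: p5 -1-> p0 -1-> p1 -1-> p4 -2-> p2 -0-> p0 -0-> p5 -1-> p0 -2-> p4 -0-> p0 -1-> p1 -1-> p4 -1-> p3 -2-> p4  → end p4, accepted
w3: Trace: p5 -2-> p5 -0-> p4 -1-> p3 -0-> p5 -2-> p5 -1-> p0 -0-> p5 -0-> p4  → end p4, accepted
w4: Trace: p5 -1-> p0 -1-> p1 -0-> p6 -0-> p0 -2-> p4 -0-> p0 -2-> p4 -0-> p0 -2-> p4 -0-> p0  → end p0, accepted
w5: Trace: p5 -1-> p0 -0-> p5 -1-> p0 -2-> p4 -1-> p3 -1-> p4 -0-> p0  → end p0, accepted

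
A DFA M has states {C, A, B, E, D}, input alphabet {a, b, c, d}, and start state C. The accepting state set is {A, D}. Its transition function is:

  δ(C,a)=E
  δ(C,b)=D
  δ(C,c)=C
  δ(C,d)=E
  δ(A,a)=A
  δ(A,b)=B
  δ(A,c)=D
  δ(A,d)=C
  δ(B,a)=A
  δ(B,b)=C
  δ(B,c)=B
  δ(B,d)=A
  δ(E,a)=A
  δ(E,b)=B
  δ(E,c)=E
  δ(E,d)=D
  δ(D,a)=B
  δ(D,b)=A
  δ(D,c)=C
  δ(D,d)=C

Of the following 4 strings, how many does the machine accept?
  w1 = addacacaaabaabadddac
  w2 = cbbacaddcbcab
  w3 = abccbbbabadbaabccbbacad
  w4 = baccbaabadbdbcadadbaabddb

w1: C → E → D → C → E → E → A → D → B → A → A → B → A → A → B → A → C → E → D → B → B  → end B, rejected
w2: C → C → D → A → A → D → B → A → C → C → D → C → E → B  → end B, rejected
w3: C → E → B → B → B → C → D → A → A → B → A → C → D → B → A → B → B → B → C → D → B → B → A → C  → end C, rejected
w4: C → D → B → B → B → C → E → A → B → A → C → D → C → D → C → E → D → B → A → B → A → A → B → A → C → D  → end D, accepted

1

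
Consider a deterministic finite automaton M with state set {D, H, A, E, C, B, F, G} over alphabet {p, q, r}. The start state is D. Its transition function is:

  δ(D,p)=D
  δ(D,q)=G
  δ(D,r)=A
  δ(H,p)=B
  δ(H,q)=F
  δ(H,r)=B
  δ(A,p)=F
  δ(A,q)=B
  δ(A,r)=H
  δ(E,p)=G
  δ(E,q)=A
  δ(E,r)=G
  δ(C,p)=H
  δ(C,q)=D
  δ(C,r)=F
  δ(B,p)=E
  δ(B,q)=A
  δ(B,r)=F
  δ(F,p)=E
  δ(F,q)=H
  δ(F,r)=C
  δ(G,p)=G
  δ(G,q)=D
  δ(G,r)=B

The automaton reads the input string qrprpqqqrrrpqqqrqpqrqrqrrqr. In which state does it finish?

D → G → B → E → G → G → D → G → D → A → H → B → E → A → B → A → H → F → E → A → H → F → C → D → A → H → F → C

C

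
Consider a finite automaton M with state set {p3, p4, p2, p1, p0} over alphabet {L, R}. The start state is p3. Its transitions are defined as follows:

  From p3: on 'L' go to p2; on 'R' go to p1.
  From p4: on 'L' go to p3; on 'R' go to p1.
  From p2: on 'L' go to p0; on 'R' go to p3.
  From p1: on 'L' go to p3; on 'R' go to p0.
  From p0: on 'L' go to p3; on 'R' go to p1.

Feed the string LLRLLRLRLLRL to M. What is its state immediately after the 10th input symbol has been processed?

p0

p3 → p2 → p0 → p1 → p3 → p2 → p3 → p2 → p3 → p2 → p0
After 10 symbols: p0.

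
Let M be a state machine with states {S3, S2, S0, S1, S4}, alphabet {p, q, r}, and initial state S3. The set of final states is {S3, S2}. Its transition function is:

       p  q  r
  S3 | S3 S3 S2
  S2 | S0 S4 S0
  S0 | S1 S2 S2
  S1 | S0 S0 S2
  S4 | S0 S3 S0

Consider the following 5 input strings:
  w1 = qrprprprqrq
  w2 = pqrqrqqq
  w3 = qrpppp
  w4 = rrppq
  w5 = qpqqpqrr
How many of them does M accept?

3

w1: S3 → S3 → S2 → S0 → S2 → S0 → S2 → S0 → S2 → S4 → S0 → S2  → end S2, accepted
w2: S3 → S3 → S3 → S2 → S4 → S0 → S2 → S4 → S3  → end S3, accepted
w3: S3 → S3 → S2 → S0 → S1 → S0 → S1  → end S1, rejected
w4: S3 → S2 → S0 → S1 → S0 → S2  → end S2, accepted
w5: S3 → S3 → S3 → S3 → S3 → S3 → S3 → S2 → S0  → end S0, rejected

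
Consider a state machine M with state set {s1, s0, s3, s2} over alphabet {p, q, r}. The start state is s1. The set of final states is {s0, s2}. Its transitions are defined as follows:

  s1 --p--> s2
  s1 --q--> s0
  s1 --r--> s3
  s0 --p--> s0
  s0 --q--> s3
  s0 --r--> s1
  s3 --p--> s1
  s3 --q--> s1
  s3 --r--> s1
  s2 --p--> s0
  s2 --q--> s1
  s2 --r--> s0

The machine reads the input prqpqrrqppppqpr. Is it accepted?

No

s1 → s2 → s0 → s3 → s1 → s0 → s1 → s3 → s1 → s2 → s0 → s0 → s0 → s3 → s1 → s3
End state s3 is not accepting.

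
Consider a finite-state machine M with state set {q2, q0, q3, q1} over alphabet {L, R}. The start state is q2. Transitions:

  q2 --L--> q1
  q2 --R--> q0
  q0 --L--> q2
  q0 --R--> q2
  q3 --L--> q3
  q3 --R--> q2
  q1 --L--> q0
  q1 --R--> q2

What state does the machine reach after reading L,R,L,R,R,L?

q2

Trace: q2 -L-> q1 -R-> q2 -L-> q1 -R-> q2 -R-> q0 -L-> q2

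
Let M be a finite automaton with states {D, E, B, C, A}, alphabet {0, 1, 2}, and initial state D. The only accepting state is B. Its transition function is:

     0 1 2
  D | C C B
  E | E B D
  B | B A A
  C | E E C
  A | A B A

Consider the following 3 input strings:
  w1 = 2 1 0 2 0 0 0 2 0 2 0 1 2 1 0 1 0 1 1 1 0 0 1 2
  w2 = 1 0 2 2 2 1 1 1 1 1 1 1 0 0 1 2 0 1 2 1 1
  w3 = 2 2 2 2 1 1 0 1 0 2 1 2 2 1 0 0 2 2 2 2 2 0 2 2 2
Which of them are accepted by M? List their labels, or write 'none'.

none

w1: D → B → A → A → A → A → A → A → A → A → A → A → B → A → B → B → A → A → B → A → B → B → B → A → A  → end A, rejected
w2: D → C → E → D → B → A → B → A → B → A → B → A → B → B → B → A → A → A → B → A → B → A  → end A, rejected
w3: D → B → A → A → A → B → A → A → B → B → A → B → A → A → B → B → B → A → A → A → A → A → A → A → A → A  → end A, rejected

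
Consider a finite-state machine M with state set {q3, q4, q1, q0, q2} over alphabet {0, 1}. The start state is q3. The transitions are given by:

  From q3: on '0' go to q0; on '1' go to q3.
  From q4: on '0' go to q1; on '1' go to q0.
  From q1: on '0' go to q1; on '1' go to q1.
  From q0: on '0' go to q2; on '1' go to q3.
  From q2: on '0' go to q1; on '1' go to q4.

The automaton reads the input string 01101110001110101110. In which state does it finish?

q3 → q0 → q3 → q3 → q0 → q3 → q3 → q3 → q0 → q2 → q1 → q1 → q1 → q1 → q1 → q1 → q1 → q1 → q1 → q1 → q1

q1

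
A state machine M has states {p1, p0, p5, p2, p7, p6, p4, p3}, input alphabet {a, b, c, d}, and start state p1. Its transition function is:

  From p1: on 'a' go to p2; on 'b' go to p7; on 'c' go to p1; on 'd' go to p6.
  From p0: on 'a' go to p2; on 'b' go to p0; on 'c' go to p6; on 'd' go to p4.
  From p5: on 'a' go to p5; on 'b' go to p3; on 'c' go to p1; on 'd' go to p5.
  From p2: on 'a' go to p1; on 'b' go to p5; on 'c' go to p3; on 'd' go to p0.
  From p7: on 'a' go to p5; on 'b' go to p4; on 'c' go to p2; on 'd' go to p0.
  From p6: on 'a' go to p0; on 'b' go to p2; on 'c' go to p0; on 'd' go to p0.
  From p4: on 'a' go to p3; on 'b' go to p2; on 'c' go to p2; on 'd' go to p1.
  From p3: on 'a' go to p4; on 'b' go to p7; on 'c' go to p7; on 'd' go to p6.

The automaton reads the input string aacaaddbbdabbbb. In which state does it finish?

Trace: p1 -a-> p2 -a-> p1 -c-> p1 -a-> p2 -a-> p1 -d-> p6 -d-> p0 -b-> p0 -b-> p0 -d-> p4 -a-> p3 -b-> p7 -b-> p4 -b-> p2 -b-> p5

p5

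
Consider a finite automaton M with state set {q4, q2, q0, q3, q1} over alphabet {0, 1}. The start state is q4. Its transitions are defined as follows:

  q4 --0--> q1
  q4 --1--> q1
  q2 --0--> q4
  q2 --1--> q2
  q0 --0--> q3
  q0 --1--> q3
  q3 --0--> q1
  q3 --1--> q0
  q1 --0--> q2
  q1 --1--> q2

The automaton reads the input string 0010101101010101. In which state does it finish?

q4 → q1 → q2 → q2 → q4 → q1 → q2 → q2 → q2 → q4 → q1 → q2 → q2 → q4 → q1 → q2 → q2

q2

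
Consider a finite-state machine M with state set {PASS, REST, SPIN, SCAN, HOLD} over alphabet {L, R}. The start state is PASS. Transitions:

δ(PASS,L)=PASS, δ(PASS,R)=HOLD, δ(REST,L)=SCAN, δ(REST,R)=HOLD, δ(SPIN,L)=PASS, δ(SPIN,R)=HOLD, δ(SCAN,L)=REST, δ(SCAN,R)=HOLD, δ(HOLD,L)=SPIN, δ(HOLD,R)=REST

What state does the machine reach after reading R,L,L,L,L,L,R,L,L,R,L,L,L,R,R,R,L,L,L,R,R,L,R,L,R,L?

SPIN

PASS → HOLD → SPIN → PASS → PASS → PASS → PASS → HOLD → SPIN → PASS → HOLD → SPIN → PASS → PASS → HOLD → REST → HOLD → SPIN → PASS → PASS → HOLD → REST → SCAN → HOLD → SPIN → HOLD → SPIN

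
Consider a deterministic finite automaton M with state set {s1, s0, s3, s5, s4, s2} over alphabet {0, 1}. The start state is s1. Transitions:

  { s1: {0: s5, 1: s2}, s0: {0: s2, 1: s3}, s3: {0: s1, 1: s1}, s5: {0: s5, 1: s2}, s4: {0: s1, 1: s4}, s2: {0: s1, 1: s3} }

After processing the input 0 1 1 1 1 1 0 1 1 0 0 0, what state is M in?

s5

Trace: s1 -0-> s5 -1-> s2 -1-> s3 -1-> s1 -1-> s2 -1-> s3 -0-> s1 -1-> s2 -1-> s3 -0-> s1 -0-> s5 -0-> s5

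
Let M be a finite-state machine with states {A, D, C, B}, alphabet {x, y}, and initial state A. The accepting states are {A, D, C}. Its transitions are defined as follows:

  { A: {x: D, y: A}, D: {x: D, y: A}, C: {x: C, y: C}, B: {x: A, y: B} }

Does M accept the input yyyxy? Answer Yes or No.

Yes

start at A
read 'y': A → A
read 'y': A → A
read 'y': A → A
read 'x': A → D
read 'y': D → A
End state A is accepting.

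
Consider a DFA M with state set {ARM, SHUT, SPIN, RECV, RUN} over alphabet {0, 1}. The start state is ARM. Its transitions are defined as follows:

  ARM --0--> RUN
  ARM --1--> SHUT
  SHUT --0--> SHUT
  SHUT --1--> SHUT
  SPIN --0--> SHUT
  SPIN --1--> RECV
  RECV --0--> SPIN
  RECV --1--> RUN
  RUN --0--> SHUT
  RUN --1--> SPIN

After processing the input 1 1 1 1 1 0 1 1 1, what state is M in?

SHUT

start at ARM
read '1': ARM → SHUT
read '1': SHUT → SHUT
read '1': SHUT → SHUT
read '1': SHUT → SHUT
read '1': SHUT → SHUT
read '0': SHUT → SHUT
read '1': SHUT → SHUT
read '1': SHUT → SHUT
read '1': SHUT → SHUT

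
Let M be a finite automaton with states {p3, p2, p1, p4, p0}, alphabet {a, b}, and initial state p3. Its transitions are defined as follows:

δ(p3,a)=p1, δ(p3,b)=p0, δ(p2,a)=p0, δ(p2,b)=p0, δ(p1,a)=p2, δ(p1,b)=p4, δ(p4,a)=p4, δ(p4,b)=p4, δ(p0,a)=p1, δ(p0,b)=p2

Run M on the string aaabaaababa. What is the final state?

p4

Trace: p3 -a-> p1 -a-> p2 -a-> p0 -b-> p2 -a-> p0 -a-> p1 -a-> p2 -b-> p0 -a-> p1 -b-> p4 -a-> p4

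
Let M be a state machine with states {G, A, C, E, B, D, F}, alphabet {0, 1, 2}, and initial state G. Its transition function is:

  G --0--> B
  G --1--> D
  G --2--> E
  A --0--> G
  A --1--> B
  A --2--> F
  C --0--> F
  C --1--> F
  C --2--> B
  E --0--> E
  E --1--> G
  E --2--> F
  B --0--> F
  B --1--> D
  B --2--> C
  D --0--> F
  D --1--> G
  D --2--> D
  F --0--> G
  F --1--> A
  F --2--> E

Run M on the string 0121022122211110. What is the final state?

F

Trace: G -0-> B -1-> D -2-> D -1-> G -0-> B -2-> C -2-> B -1-> D -2-> D -2-> D -2-> D -1-> G -1-> D -1-> G -1-> D -0-> F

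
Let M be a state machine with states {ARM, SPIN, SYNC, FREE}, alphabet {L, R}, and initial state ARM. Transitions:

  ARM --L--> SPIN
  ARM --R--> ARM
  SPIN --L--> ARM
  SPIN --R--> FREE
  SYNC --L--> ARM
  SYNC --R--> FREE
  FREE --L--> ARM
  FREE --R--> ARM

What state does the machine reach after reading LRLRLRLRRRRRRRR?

start at ARM
read 'L': ARM → SPIN
read 'R': SPIN → FREE
read 'L': FREE → ARM
read 'R': ARM → ARM
read 'L': ARM → SPIN
read 'R': SPIN → FREE
read 'L': FREE → ARM
read 'R': ARM → ARM
read 'R': ARM → ARM
read 'R': ARM → ARM
read 'R': ARM → ARM
read 'R': ARM → ARM
read 'R': ARM → ARM
read 'R': ARM → ARM
read 'R': ARM → ARM

ARM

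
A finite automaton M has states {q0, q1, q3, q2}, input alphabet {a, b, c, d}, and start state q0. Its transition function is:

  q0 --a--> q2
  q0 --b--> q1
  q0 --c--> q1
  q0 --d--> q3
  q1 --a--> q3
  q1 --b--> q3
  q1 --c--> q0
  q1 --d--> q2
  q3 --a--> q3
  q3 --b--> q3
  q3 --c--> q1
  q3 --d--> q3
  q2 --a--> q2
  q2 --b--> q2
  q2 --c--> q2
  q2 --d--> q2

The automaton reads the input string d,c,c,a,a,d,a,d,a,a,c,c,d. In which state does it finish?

q2

start at q0
read 'd': q0 → q3
read 'c': q3 → q1
read 'c': q1 → q0
read 'a': q0 → q2
read 'a': q2 → q2
read 'd': q2 → q2
read 'a': q2 → q2
read 'd': q2 → q2
read 'a': q2 → q2
read 'a': q2 → q2
read 'c': q2 → q2
read 'c': q2 → q2
read 'd': q2 → q2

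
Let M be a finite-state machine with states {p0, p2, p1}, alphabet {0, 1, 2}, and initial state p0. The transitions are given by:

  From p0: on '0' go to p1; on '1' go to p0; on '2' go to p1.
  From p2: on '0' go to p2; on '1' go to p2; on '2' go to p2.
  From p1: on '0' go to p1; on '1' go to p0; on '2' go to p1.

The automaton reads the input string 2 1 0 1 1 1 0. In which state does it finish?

p1

p0 → p1 → p0 → p1 → p0 → p0 → p0 → p1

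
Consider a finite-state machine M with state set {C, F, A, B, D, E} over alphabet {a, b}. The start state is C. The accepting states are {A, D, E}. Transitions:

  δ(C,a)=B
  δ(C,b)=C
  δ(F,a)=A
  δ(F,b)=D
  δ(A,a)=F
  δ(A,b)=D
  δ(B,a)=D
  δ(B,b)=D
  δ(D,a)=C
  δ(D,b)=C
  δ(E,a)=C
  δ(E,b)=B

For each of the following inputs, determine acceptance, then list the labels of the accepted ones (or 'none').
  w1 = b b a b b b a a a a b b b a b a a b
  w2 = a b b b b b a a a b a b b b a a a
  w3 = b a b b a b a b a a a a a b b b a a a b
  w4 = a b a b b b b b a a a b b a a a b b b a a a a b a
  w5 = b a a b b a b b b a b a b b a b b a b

w1, w5

w1: C → C → C → B → D → C → C → B → D → C → B → D → C → C → B → D → C → B → D  → end D, accepted
w2: C → B → D → C → C → C → C → B → D → C → C → B → D → C → C → B → D → C  → end C, rejected
w3: C → C → B → D → C → B → D → C → C → B → D → C → B → D → C → C → C → B → D → C → C  → end C, rejected
w4: C → B → D → C → C → C → C → C → C → B → D → C → C → C → B → D → C → C → C → C → B → D → C → B → D → C  → end C, rejected
w5: C → C → B → D → C → C → B → D → C → C → B → D → C → C → C → B → D → C → B → D  → end D, accepted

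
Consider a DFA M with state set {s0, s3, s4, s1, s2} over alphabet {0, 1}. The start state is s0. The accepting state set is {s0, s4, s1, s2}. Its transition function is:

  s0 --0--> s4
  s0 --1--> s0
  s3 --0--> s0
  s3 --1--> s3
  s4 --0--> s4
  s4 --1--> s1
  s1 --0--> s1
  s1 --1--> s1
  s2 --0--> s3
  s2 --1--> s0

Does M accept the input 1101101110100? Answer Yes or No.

start at s0
read '1': s0 → s0
read '1': s0 → s0
read '0': s0 → s4
read '1': s4 → s1
read '1': s1 → s1
read '0': s1 → s1
read '1': s1 → s1
read '1': s1 → s1
read '1': s1 → s1
read '0': s1 → s1
read '1': s1 → s1
read '0': s1 → s1
read '0': s1 → s1
End state s1 is accepting.

Yes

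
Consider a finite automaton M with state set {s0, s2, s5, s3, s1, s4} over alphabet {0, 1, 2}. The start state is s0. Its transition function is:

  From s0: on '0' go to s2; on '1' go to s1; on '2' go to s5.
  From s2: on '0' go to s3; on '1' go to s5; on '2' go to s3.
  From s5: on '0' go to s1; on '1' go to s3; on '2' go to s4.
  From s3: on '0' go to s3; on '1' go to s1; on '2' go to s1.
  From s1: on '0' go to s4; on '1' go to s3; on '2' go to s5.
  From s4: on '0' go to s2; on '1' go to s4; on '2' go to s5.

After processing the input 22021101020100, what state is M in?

s0 → s5 → s4 → s2 → s3 → s1 → s3 → s3 → s1 → s4 → s5 → s1 → s3 → s3 → s3

s3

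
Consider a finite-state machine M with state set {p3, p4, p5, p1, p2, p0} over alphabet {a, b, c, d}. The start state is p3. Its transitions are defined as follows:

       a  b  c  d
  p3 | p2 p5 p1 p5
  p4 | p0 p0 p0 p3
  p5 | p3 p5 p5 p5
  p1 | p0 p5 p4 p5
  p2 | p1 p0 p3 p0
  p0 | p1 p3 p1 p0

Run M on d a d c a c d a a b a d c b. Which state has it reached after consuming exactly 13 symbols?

p5

p3 → p5 → p3 → p5 → p5 → p3 → p1 → p5 → p3 → p2 → p0 → p1 → p5 → p5
After 13 symbols: p5.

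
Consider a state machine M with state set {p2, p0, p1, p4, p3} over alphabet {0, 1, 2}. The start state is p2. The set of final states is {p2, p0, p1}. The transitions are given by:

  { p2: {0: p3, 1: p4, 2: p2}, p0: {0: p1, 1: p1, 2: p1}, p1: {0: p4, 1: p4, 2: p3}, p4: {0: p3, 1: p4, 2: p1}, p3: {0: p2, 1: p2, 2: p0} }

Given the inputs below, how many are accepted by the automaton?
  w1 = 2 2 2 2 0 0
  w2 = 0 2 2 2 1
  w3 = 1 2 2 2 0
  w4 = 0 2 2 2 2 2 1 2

w1: p2 → p2 → p2 → p2 → p2 → p3 → p2  → end p2, accepted
w2: p2 → p3 → p0 → p1 → p3 → p2  → end p2, accepted
w3: p2 → p4 → p1 → p3 → p0 → p1  → end p1, accepted
w4: p2 → p3 → p0 → p1 → p3 → p0 → p1 → p4 → p1  → end p1, accepted

4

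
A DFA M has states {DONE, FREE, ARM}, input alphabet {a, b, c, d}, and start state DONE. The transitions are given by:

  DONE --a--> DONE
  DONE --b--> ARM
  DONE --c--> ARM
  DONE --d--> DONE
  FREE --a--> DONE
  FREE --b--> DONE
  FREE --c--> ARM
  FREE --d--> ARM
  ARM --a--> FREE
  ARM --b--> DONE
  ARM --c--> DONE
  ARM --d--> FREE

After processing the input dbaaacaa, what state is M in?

DONE

start at DONE
read 'd': DONE → DONE
read 'b': DONE → ARM
read 'a': ARM → FREE
read 'a': FREE → DONE
read 'a': DONE → DONE
read 'c': DONE → ARM
read 'a': ARM → FREE
read 'a': FREE → DONE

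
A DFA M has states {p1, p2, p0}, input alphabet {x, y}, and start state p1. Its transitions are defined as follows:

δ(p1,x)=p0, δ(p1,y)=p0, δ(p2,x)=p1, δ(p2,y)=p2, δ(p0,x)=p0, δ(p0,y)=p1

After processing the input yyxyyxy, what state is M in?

start at p1
read 'y': p1 → p0
read 'y': p0 → p1
read 'x': p1 → p0
read 'y': p0 → p1
read 'y': p1 → p0
read 'x': p0 → p0
read 'y': p0 → p1

p1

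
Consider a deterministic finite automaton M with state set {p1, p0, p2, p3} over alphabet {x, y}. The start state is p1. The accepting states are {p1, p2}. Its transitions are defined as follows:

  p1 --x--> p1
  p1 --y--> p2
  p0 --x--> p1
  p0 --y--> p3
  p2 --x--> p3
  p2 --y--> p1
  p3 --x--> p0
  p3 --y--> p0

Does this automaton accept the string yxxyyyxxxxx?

start at p1
read 'y': p1 → p2
read 'x': p2 → p3
read 'x': p3 → p0
read 'y': p0 → p3
read 'y': p3 → p0
read 'y': p0 → p3
read 'x': p3 → p0
read 'x': p0 → p1
read 'x': p1 → p1
read 'x': p1 → p1
read 'x': p1 → p1
End state p1 is accepting.

Yes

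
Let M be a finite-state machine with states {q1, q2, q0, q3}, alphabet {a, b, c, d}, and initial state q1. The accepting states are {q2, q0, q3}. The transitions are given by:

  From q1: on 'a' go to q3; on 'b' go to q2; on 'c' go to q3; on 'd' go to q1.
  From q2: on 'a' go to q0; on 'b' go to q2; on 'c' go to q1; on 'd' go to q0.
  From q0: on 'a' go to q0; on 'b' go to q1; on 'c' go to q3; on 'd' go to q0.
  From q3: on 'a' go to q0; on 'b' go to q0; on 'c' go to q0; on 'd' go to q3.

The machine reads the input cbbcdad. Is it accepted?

q1 → q3 → q0 → q1 → q3 → q3 → q0 → q0
End state q0 is accepting.

Yes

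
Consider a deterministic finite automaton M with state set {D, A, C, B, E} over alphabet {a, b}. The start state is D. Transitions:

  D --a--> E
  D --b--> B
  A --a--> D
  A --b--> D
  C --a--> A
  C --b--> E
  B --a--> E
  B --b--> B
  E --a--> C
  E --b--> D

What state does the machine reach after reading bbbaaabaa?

D → B → B → B → E → C → A → D → E → C

C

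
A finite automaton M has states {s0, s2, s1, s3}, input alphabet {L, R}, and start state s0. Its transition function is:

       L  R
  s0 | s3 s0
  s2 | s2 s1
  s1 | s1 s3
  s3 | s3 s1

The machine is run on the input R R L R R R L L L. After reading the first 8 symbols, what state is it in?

Trace: s0 -R-> s0 -R-> s0 -L-> s3 -R-> s1 -R-> s3 -R-> s1 -L-> s1 -L-> s1
After 8 symbols: s1.

s1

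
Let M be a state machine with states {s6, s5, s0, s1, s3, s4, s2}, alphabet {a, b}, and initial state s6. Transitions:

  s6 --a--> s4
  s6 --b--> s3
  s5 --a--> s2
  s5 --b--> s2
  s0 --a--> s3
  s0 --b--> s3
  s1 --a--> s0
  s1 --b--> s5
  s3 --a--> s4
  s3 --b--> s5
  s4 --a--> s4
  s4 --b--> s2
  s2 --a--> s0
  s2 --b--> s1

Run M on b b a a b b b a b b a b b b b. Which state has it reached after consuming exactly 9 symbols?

s6 → s3 → s5 → s2 → s0 → s3 → s5 → s2 → s0 → s3
After 9 symbols: s3.

s3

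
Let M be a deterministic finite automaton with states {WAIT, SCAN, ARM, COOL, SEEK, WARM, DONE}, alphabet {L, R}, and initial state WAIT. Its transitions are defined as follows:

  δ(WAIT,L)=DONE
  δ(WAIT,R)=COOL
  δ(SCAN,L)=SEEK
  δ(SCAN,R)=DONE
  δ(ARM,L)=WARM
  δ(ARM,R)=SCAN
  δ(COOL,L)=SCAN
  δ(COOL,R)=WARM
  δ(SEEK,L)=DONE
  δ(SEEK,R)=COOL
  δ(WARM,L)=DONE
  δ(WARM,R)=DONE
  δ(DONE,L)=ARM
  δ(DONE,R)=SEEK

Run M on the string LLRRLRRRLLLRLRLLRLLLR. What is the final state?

DONE

Trace: WAIT -L-> DONE -L-> ARM -R-> SCAN -R-> DONE -L-> ARM -R-> SCAN -R-> DONE -R-> SEEK -L-> DONE -L-> ARM -L-> WARM -R-> DONE -L-> ARM -R-> SCAN -L-> SEEK -L-> DONE -R-> SEEK -L-> DONE -L-> ARM -L-> WARM -R-> DONE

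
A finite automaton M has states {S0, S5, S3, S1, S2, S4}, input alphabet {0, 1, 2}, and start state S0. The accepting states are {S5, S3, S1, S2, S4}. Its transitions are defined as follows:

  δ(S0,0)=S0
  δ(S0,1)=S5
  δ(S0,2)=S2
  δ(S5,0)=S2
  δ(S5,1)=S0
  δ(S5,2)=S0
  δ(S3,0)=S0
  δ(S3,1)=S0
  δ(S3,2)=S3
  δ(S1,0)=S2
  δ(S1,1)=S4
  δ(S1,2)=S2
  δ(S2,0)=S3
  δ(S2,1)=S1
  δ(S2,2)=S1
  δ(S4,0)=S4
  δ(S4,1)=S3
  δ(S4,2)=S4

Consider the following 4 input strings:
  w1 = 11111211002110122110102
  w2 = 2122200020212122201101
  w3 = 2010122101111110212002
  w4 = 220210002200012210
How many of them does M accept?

3

w1: S0 → S5 → S0 → S5 → S0 → S5 → S0 → S5 → S0 → S0 → S0 → S2 → S1 → S4 → S4 → S3 → S3 → S3 → S0 → S5 → S2 → S1 → S2 → S1  → end S1, accepted
w2: S0 → S2 → S1 → S2 → S1 → S2 → S3 → S0 → S0 → S2 → S3 → S3 → S0 → S2 → S1 → S2 → S1 → S2 → S3 → S0 → S5 → S2 → S1  → end S1, accepted
w3: S0 → S2 → S3 → S0 → S0 → S5 → S0 → S2 → S1 → S2 → S1 → S4 → S3 → S0 → S5 → S0 → S0 → S2 → S1 → S2 → S3 → S0 → S2  → end S2, accepted
w4: S0 → S2 → S1 → S2 → S1 → S4 → S4 → S4 → S4 → S4 → S4 → S4 → S4 → S4 → S3 → S3 → S3 → S0 → S0  → end S0, rejected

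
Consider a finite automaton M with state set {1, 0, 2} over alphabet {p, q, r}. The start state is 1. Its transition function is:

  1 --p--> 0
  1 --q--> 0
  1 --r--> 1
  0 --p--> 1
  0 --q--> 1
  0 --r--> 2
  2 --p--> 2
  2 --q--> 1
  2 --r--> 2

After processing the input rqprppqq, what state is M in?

1

start at 1
read 'r': 1 → 1
read 'q': 1 → 0
read 'p': 0 → 1
read 'r': 1 → 1
read 'p': 1 → 0
read 'p': 0 → 1
read 'q': 1 → 0
read 'q': 0 → 1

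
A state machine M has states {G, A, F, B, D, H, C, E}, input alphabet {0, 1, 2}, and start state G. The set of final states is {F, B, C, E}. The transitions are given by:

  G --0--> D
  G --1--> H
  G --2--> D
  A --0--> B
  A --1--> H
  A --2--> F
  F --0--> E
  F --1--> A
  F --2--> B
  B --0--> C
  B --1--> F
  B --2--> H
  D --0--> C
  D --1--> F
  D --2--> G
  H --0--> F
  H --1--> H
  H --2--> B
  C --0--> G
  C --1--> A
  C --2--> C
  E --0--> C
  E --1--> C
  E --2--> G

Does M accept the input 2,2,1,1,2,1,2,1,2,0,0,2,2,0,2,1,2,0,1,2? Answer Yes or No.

start at G
read '2': G → D
read '2': D → G
read '1': G → H
read '1': H → H
read '2': H → B
read '1': B → F
read '2': F → B
read '1': B → F
read '2': F → B
read '0': B → C
read '0': C → G
read '2': G → D
read '2': D → G
read '0': G → D
read '2': D → G
read '1': G → H
read '2': H → B
read '0': B → C
read '1': C → A
read '2': A → F
End state F is accepting.

Yes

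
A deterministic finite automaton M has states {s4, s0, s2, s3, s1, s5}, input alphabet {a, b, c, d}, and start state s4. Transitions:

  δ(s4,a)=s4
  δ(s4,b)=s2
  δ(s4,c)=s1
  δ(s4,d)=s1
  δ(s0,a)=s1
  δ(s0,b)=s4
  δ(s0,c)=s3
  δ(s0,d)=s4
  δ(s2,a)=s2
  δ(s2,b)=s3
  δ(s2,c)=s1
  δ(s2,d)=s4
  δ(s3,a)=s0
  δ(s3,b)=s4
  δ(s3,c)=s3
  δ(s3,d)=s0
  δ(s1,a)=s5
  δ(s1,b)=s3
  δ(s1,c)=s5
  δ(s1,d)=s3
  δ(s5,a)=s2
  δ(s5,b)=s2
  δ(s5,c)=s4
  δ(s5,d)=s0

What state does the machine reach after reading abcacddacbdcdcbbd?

s4

Trace: s4 -a-> s4 -b-> s2 -c-> s1 -a-> s5 -c-> s4 -d-> s1 -d-> s3 -a-> s0 -c-> s3 -b-> s4 -d-> s1 -c-> s5 -d-> s0 -c-> s3 -b-> s4 -b-> s2 -d-> s4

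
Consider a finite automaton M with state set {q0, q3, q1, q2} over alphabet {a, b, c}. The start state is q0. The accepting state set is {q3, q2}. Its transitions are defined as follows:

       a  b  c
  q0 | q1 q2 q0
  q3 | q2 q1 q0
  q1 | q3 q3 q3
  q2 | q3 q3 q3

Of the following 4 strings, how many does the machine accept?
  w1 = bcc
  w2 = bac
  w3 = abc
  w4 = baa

1

w1:
  start at q0
  read 'b': q0 → q2
  read 'c': q2 → q3
  read 'c': q3 → q0
  end q0, rejected
w2:
  start at q0
  read 'b': q0 → q2
  read 'a': q2 → q3
  read 'c': q3 → q0
  end q0, rejected
w3:
  start at q0
  read 'a': q0 → q1
  read 'b': q1 → q3
  read 'c': q3 → q0
  end q0, rejected
w4:
  start at q0
  read 'b': q0 → q2
  read 'a': q2 → q3
  read 'a': q3 → q2
  end q2, accepted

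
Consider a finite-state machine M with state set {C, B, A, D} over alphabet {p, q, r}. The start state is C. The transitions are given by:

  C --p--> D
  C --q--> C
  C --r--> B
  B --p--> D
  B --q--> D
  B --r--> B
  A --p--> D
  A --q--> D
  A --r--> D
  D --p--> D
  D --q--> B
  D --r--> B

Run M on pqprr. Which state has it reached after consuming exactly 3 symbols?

D

start at C
read 'p': C → D
read 'q': D → B
read 'p': B → D
After 3 symbols: D.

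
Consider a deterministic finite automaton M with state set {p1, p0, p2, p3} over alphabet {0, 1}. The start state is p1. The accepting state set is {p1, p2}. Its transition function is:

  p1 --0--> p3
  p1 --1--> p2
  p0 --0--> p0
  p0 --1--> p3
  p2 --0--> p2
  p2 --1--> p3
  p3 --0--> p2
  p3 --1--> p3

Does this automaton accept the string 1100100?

Yes

Trace: p1 -1-> p2 -1-> p3 -0-> p2 -0-> p2 -1-> p3 -0-> p2 -0-> p2
End state p2 is accepting.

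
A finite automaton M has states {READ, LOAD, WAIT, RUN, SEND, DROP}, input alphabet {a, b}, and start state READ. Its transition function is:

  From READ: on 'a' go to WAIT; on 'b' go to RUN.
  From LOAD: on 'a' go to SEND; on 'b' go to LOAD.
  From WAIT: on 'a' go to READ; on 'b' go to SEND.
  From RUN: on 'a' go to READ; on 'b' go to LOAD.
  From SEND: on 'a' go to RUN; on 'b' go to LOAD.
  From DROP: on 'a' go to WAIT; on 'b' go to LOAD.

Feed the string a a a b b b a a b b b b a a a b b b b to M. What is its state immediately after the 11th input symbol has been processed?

Trace: READ -a-> WAIT -a-> READ -a-> WAIT -b-> SEND -b-> LOAD -b-> LOAD -a-> SEND -a-> RUN -b-> LOAD -b-> LOAD -b-> LOAD
After 11 symbols: LOAD.

LOAD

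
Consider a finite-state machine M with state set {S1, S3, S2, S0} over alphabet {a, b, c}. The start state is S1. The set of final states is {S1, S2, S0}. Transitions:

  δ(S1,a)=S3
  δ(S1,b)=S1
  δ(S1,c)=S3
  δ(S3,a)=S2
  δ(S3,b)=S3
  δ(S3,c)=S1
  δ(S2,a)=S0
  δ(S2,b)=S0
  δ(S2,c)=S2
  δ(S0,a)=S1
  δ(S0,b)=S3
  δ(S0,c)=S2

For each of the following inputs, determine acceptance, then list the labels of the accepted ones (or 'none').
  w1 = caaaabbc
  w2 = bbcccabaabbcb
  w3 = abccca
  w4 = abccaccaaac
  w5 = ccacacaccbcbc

w1:
  start at S1
  read 'c': S1 → S3
  read 'a': S3 → S2
  read 'a': S2 → S0
  read 'a': S0 → S1
  read 'a': S1 → S3
  read 'b': S3 → S3
  read 'b': S3 → S3
  read 'c': S3 → S1
  end S1, accepted
w2:
  start at S1
  read 'b': S1 → S1
  read 'b': S1 → S1
  read 'c': S1 → S3
  read 'c': S3 → S1
  read 'c': S1 → S3
  read 'a': S3 → S2
  read 'b': S2 → S0
  read 'a': S0 → S1
  read 'a': S1 → S3
  read 'b': S3 → S3
  read 'b': S3 → S3
  read 'c': S3 → S1
  read 'b': S1 → S1
  end S1, accepted
w3:
  start at S1
  read 'a': S1 → S3
  read 'b': S3 → S3
  read 'c': S3 → S1
  read 'c': S1 → S3
  read 'c': S3 → S1
  read 'a': S1 → S3
  end S3, rejected
w4:
  start at S1
  read 'a': S1 → S3
  read 'b': S3 → S3
  read 'c': S3 → S1
  read 'c': S1 → S3
  read 'a': S3 → S2
  read 'c': S2 → S2
  read 'c': S2 → S2
  read 'a': S2 → S0
  read 'a': S0 → S1
  read 'a': S1 → S3
  read 'c': S3 → S1
  end S1, accepted
w5:
  start at S1
  read 'c': S1 → S3
  read 'c': S3 → S1
  read 'a': S1 → S3
  read 'c': S3 → S1
  read 'a': S1 → S3
  read 'c': S3 → S1
  read 'a': S1 → S3
  read 'c': S3 → S1
  read 'c': S1 → S3
  read 'b': S3 → S3
  read 'c': S3 → S1
  read 'b': S1 → S1
  read 'c': S1 → S3
  end S3, rejected

w1, w2, w4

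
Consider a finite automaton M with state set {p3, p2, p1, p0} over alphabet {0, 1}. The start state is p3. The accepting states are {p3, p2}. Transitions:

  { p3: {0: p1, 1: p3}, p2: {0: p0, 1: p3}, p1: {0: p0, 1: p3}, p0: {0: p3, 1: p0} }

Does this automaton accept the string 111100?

No

start at p3
read '1': p3 → p3
read '1': p3 → p3
read '1': p3 → p3
read '1': p3 → p3
read '0': p3 → p1
read '0': p1 → p0
End state p0 is not accepting.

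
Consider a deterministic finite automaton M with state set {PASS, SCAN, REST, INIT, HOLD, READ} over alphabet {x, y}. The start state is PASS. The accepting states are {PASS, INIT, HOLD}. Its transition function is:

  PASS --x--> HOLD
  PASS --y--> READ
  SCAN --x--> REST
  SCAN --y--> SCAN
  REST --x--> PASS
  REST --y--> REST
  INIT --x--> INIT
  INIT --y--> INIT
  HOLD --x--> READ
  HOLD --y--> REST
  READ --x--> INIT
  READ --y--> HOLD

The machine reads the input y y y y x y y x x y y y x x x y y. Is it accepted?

start at PASS
read 'y': PASS → READ
read 'y': READ → HOLD
read 'y': HOLD → REST
read 'y': REST → REST
read 'x': REST → PASS
read 'y': PASS → READ
read 'y': READ → HOLD
read 'x': HOLD → READ
read 'x': READ → INIT
read 'y': INIT → INIT
read 'y': INIT → INIT
read 'y': INIT → INIT
read 'x': INIT → INIT
read 'x': INIT → INIT
read 'x': INIT → INIT
read 'y': INIT → INIT
read 'y': INIT → INIT
End state INIT is accepting.

Yes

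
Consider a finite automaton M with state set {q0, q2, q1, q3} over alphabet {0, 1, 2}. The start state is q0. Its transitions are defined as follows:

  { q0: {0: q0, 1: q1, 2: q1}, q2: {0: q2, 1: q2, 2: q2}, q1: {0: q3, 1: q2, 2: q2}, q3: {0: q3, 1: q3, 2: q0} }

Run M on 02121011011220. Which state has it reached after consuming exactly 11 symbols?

q0 → q0 → q1 → q2 → q2 → q2 → q2 → q2 → q2 → q2 → q2 → q2
After 11 symbols: q2.

q2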